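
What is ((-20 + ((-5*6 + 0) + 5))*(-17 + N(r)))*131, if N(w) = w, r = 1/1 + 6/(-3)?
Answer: 106110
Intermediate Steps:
r = -1 (r = 1*1 + 6*(-⅓) = 1 - 2 = -1)
((-20 + ((-5*6 + 0) + 5))*(-17 + N(r)))*131 = ((-20 + ((-5*6 + 0) + 5))*(-17 - 1))*131 = ((-20 + ((-30 + 0) + 5))*(-18))*131 = ((-20 + (-30 + 5))*(-18))*131 = ((-20 - 25)*(-18))*131 = -45*(-18)*131 = 810*131 = 106110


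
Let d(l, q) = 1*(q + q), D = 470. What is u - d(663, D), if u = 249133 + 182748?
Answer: 430941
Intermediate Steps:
u = 431881
d(l, q) = 2*q (d(l, q) = 1*(2*q) = 2*q)
u - d(663, D) = 431881 - 2*470 = 431881 - 1*940 = 431881 - 940 = 430941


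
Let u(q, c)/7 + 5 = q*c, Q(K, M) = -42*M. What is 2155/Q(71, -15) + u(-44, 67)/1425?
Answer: -663457/59850 ≈ -11.085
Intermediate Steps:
u(q, c) = -35 + 7*c*q (u(q, c) = -35 + 7*(q*c) = -35 + 7*(c*q) = -35 + 7*c*q)
2155/Q(71, -15) + u(-44, 67)/1425 = 2155/((-42*(-15))) + (-35 + 7*67*(-44))/1425 = 2155/630 + (-35 - 20636)*(1/1425) = 2155*(1/630) - 20671*1/1425 = 431/126 - 20671/1425 = -663457/59850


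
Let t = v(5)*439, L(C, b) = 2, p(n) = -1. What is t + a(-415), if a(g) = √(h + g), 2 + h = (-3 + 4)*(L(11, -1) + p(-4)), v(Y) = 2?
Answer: 878 + 4*I*√26 ≈ 878.0 + 20.396*I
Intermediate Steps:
h = -1 (h = -2 + (-3 + 4)*(2 - 1) = -2 + 1*1 = -2 + 1 = -1)
t = 878 (t = 2*439 = 878)
a(g) = √(-1 + g)
t + a(-415) = 878 + √(-1 - 415) = 878 + √(-416) = 878 + 4*I*√26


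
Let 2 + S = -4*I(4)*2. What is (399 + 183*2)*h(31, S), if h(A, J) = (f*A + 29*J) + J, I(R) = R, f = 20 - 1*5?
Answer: -424575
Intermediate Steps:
f = 15 (f = 20 - 5 = 15)
S = -34 (S = -2 - 4*4*2 = -2 - 16*2 = -2 - 32 = -34)
h(A, J) = 15*A + 30*J (h(A, J) = (15*A + 29*J) + J = 15*A + 30*J)
(399 + 183*2)*h(31, S) = (399 + 183*2)*(15*31 + 30*(-34)) = (399 + 366)*(465 - 1020) = 765*(-555) = -424575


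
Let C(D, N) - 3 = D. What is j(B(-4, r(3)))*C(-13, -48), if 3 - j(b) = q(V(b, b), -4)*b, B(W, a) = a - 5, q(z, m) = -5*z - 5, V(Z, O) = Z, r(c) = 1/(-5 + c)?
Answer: -2535/2 ≈ -1267.5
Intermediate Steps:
C(D, N) = 3 + D
q(z, m) = -5 - 5*z
B(W, a) = -5 + a
j(b) = 3 - b*(-5 - 5*b) (j(b) = 3 - (-5 - 5*b)*b = 3 - b*(-5 - 5*b))
j(B(-4, r(3)))*C(-13, -48) = (3 + 5*(-5 + 1/(-5 + 3))*(1 + (-5 + 1/(-5 + 3))))*(3 - 13) = (3 + 5*(-5 + 1/(-2))*(1 + (-5 + 1/(-2))))*(-10) = (3 + 5*(-5 - ½)*(1 + (-5 - ½)))*(-10) = (3 + 5*(-11/2)*(1 - 11/2))*(-10) = (3 + 5*(-11/2)*(-9/2))*(-10) = (3 + 495/4)*(-10) = (507/4)*(-10) = -2535/2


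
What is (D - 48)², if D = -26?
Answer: 5476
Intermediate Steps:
(D - 48)² = (-26 - 48)² = (-74)² = 5476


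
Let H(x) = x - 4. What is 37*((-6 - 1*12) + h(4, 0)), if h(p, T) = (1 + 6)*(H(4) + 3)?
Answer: 111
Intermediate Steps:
H(x) = -4 + x
h(p, T) = 21 (h(p, T) = (1 + 6)*((-4 + 4) + 3) = 7*(0 + 3) = 7*3 = 21)
37*((-6 - 1*12) + h(4, 0)) = 37*((-6 - 1*12) + 21) = 37*((-6 - 12) + 21) = 37*(-18 + 21) = 37*3 = 111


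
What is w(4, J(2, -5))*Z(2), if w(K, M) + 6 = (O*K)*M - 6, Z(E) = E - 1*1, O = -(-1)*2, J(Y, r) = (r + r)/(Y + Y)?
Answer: -32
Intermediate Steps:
J(Y, r) = r/Y (J(Y, r) = (2*r)/((2*Y)) = (2*r)*(1/(2*Y)) = r/Y)
O = 2 (O = -1*(-2) = 2)
Z(E) = -1 + E (Z(E) = E - 1 = -1 + E)
w(K, M) = -12 + 2*K*M (w(K, M) = -6 + ((2*K)*M - 6) = -6 + (2*K*M - 6) = -6 + (-6 + 2*K*M) = -12 + 2*K*M)
w(4, J(2, -5))*Z(2) = (-12 + 2*4*(-5/2))*(-1 + 2) = (-12 + 2*4*(-5*½))*1 = (-12 + 2*4*(-5/2))*1 = (-12 - 20)*1 = -32*1 = -32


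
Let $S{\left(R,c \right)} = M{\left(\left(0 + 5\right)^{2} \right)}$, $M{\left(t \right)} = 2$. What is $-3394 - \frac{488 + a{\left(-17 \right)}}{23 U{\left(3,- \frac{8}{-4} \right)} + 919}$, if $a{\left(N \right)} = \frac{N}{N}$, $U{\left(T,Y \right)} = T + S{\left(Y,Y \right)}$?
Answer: $- \frac{3509885}{1034} \approx -3394.5$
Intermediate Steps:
$S{\left(R,c \right)} = 2$
$U{\left(T,Y \right)} = 2 + T$ ($U{\left(T,Y \right)} = T + 2 = 2 + T$)
$a{\left(N \right)} = 1$
$-3394 - \frac{488 + a{\left(-17 \right)}}{23 U{\left(3,- \frac{8}{-4} \right)} + 919} = -3394 - \frac{488 + 1}{23 \left(2 + 3\right) + 919} = -3394 - \frac{489}{23 \cdot 5 + 919} = -3394 - \frac{489}{115 + 919} = -3394 - \frac{489}{1034} = - \frac{3509885}{1034}$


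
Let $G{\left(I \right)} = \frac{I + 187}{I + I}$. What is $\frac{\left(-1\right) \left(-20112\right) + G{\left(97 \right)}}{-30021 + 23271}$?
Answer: $- \frac{975503}{327375} \approx -2.9798$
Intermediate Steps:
$G{\left(I \right)} = \frac{187 + I}{2 I}$
$\frac{\left(-1\right) \left(-20112\right) + G{\left(97 \right)}}{-30021 + 23271} = \frac{\left(-1\right) \left(-20112\right) + \frac{187 + 97}{2 \cdot 97}}{-30021 + 23271} = \frac{20112 + \frac{1}{2} \cdot \frac{1}{97} \cdot 284}{-6750} = \left(20112 + \frac{142}{97}\right) \left(- \frac{1}{6750}\right) = \frac{1951006}{97} \left(- \frac{1}{6750}\right) = - \frac{975503}{327375}$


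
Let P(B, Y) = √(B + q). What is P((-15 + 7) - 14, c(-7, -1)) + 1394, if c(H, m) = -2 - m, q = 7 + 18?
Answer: 1394 + √3 ≈ 1395.7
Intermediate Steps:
q = 25
P(B, Y) = √(25 + B) (P(B, Y) = √(B + 25) = √(25 + B))
P((-15 + 7) - 14, c(-7, -1)) + 1394 = √(25 + ((-15 + 7) - 14)) + 1394 = √(25 + (-8 - 14)) + 1394 = √(25 - 22) + 1394 = √3 + 1394 = 1394 + √3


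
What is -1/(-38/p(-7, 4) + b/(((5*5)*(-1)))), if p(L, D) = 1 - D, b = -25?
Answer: -3/41 ≈ -0.073171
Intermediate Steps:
-1/(-38/p(-7, 4) + b/(((5*5)*(-1)))) = -1/(-38/(1 - 1*4) - 25/((5*5)*(-1))) = -1/(-38/(1 - 4) - 25/(25*(-1))) = -1/(-38/(-3) - 25/(-25)) = -1/(-38*(-⅓) - 25*(-1/25)) = -1/(38/3 + 1) = -1/(41/3) = (3/41)*(-1) = -3/41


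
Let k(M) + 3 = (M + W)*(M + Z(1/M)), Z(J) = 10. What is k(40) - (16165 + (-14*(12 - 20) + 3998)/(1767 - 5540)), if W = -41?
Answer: -61186404/3773 ≈ -16217.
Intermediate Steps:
k(M) = -3 + (-41 + M)*(10 + M) (k(M) = -3 + (M - 41)*(M + 10) = -3 + (-41 + M)*(10 + M))
k(40) - (16165 + (-14*(12 - 20) + 3998)/(1767 - 5540)) = (-413 + 40**2 - 31*40) - (16165 + (-14*(12 - 20) + 3998)/(1767 - 5540)) = (-413 + 1600 - 1240) - (16165 + (-14*(-8) + 3998)/(-3773)) = -53 - (16165 + (112 + 3998)*(-1/3773)) = -53 - (16165 + 4110*(-1/3773)) = -53 - (16165 - 4110/3773) = -53 - 1*60986435/3773 = -53 - 60986435/3773 = -61186404/3773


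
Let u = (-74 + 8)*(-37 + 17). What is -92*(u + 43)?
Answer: -125396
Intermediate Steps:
u = 1320 (u = -66*(-20) = 1320)
-92*(u + 43) = -92*(1320 + 43) = -92*1363 = -125396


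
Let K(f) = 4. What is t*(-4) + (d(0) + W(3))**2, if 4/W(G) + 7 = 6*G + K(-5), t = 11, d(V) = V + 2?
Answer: -8744/225 ≈ -38.862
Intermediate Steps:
d(V) = 2 + V
W(G) = 4/(-3 + 6*G) (W(G) = 4/(-7 + (6*G + 4)) = 4/(-7 + (4 + 6*G)) = 4/(-3 + 6*G))
t*(-4) + (d(0) + W(3))**2 = 11*(-4) + ((2 + 0) + 4/(3*(-1 + 2*3)))**2 = -44 + (2 + 4/(3*(-1 + 6)))**2 = -44 + (2 + (4/3)/5)**2 = -44 + (2 + (4/3)*(1/5))**2 = -44 + (2 + 4/15)**2 = -44 + (34/15)**2 = -44 + 1156/225 = -8744/225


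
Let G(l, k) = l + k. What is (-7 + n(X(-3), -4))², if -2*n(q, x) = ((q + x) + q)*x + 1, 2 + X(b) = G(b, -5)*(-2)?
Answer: 6561/4 ≈ 1640.3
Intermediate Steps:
G(l, k) = k + l
X(b) = 8 - 2*b (X(b) = -2 + (-5 + b)*(-2) = -2 + (10 - 2*b) = 8 - 2*b)
n(q, x) = -½ - x*(x + 2*q)/2 (n(q, x) = -(((q + x) + q)*x + 1)/2 = -((x + 2*q)*x + 1)/2 = -(x*(x + 2*q) + 1)/2 = -(1 + x*(x + 2*q))/2 = -½ - x*(x + 2*q)/2)
(-7 + n(X(-3), -4))² = (-7 + (-½ - ½*(-4)² - 1*(8 - 2*(-3))*(-4)))² = (-7 + (-½ - ½*16 - 1*(8 + 6)*(-4)))² = (-7 + (-½ - 8 - 1*14*(-4)))² = (-7 + (-½ - 8 + 56))² = (-7 + 95/2)² = (81/2)² = 6561/4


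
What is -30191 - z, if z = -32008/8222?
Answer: -124099197/4111 ≈ -30187.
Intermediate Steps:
z = -16004/4111 (z = -32008*1/8222 = -16004/4111 ≈ -3.8930)
-30191 - z = -30191 - 1*(-16004/4111) = -30191 + 16004/4111 = -124099197/4111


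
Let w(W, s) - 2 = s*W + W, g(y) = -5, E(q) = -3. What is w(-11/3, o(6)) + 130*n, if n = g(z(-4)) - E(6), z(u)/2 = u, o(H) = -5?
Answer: -730/3 ≈ -243.33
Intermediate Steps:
z(u) = 2*u
w(W, s) = 2 + W + W*s (w(W, s) = 2 + (s*W + W) = 2 + (W*s + W) = 2 + (W + W*s) = 2 + W + W*s)
n = -2 (n = -5 - 1*(-3) = -5 + 3 = -2)
w(-11/3, o(6)) + 130*n = (2 - 11/3 - 11/3*(-5)) + 130*(-2) = (2 - 11*1/3 - 11*1/3*(-5)) - 260 = (2 - 11/3 - 11/3*(-5)) - 260 = (2 - 11/3 + 55/3) - 260 = 50/3 - 260 = -730/3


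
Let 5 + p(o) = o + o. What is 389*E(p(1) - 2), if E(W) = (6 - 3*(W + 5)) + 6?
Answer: 4668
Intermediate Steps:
p(o) = -5 + 2*o (p(o) = -5 + (o + o) = -5 + 2*o)
E(W) = -3 - 3*W (E(W) = (6 - 3*(5 + W)) + 6 = (6 + (-15 - 3*W)) + 6 = (-9 - 3*W) + 6 = -3 - 3*W)
389*E(p(1) - 2) = 389*(-3 - 3*((-5 + 2*1) - 2)) = 389*(-3 - 3*((-5 + 2) - 2)) = 389*(-3 - 3*(-3 - 2)) = 389*(-3 - 3*(-5)) = 389*(-3 + 15) = 389*12 = 4668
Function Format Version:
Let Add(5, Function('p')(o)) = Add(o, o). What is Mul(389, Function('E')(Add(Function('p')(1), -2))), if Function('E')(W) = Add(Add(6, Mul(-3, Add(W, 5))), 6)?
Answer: 4668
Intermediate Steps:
Function('p')(o) = Add(-5, Mul(2, o)) (Function('p')(o) = Add(-5, Add(o, o)) = Add(-5, Mul(2, o)))
Function('E')(W) = Add(-3, Mul(-3, W)) (Function('E')(W) = Add(Add(6, Mul(-3, Add(5, W))), 6) = Add(Add(6, Add(-15, Mul(-3, W))), 6) = Add(Add(-9, Mul(-3, W)), 6) = Add(-3, Mul(-3, W)))
Mul(389, Function('E')(Add(Function('p')(1), -2))) = Mul(389, Add(-3, Mul(-3, Add(Add(-5, Mul(2, 1)), -2)))) = Mul(389, Add(-3, Mul(-3, Add(Add(-5, 2), -2)))) = Mul(389, Add(-3, Mul(-3, Add(-3, -2)))) = Mul(389, Add(-3, Mul(-3, -5))) = Mul(389, Add(-3, 15)) = Mul(389, 12) = 4668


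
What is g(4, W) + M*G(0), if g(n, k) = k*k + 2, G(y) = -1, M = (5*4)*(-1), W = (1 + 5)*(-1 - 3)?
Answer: 598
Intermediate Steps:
W = -24 (W = 6*(-4) = -24)
M = -20 (M = 20*(-1) = -20)
g(n, k) = 2 + k² (g(n, k) = k² + 2 = 2 + k²)
g(4, W) + M*G(0) = (2 + (-24)²) - 20*(-1) = (2 + 576) + 20 = 578 + 20 = 598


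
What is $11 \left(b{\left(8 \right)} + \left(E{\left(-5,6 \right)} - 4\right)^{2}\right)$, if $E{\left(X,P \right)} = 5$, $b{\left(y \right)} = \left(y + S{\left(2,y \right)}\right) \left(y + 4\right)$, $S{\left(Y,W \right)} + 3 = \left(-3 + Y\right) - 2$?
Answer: $275$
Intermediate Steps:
$S{\left(Y,W \right)} = -8 + Y$ ($S{\left(Y,W \right)} = -3 + \left(\left(-3 + Y\right) - 2\right) = -3 + \left(-5 + Y\right) = -8 + Y$)
$b{\left(y \right)} = \left(-6 + y\right) \left(4 + y\right)$ ($b{\left(y \right)} = \left(y + \left(-8 + 2\right)\right) \left(y + 4\right) = \left(y - 6\right) \left(4 + y\right) = \left(-6 + y\right) \left(4 + y\right)$)
$11 \left(b{\left(8 \right)} + \left(E{\left(-5,6 \right)} - 4\right)^{2}\right) = 11 \left(\left(-24 + 8^{2} - 16\right) + \left(5 - 4\right)^{2}\right) = 11 \left(\left(-24 + 64 - 16\right) + 1^{2}\right) = 11 \left(24 + 1\right) = 11 \cdot 25 = 275$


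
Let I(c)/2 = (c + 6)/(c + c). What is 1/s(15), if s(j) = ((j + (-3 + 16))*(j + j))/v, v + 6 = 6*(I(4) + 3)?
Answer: 9/280 ≈ 0.032143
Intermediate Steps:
I(c) = (6 + c)/c (I(c) = 2*((c + 6)/(c + c)) = 2*((6 + c)/((2*c))) = 2*((6 + c)*(1/(2*c))) = 2*((6 + c)/(2*c)) = (6 + c)/c)
v = 27 (v = -6 + 6*((6 + 4)/4 + 3) = -6 + 6*((¼)*10 + 3) = -6 + 6*(5/2 + 3) = -6 + 6*(11/2) = -6 + 33 = 27)
s(j) = 2*j*(13 + j)/27 (s(j) = ((j + (-3 + 16))*(j + j))/27 = ((j + 13)*(2*j))*(1/27) = ((13 + j)*(2*j))*(1/27) = (2*j*(13 + j))*(1/27) = 2*j*(13 + j)/27)
1/s(15) = 1/((2/27)*15*(13 + 15)) = 1/((2/27)*15*28) = 1/(280/9) = 9/280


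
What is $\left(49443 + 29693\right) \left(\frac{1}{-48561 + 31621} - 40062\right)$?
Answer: $- \frac{13426417159304}{4235} \approx -3.1703 \cdot 10^{9}$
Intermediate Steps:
$\left(49443 + 29693\right) \left(\frac{1}{-48561 + 31621} - 40062\right) = 79136 \left(\frac{1}{-16940} - 40062\right) = 79136 \left(- \frac{1}{16940} - 40062\right) = 79136 \left(- \frac{678650281}{16940}\right) = - \frac{13426417159304}{4235}$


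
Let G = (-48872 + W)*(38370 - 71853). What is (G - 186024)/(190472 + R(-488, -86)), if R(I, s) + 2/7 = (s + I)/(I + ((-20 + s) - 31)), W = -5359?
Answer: 7943383651875/833317768 ≈ 9532.2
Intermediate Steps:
G = 1815816573 (G = (-48872 - 5359)*(38370 - 71853) = -54231*(-33483) = 1815816573)
R(I, s) = -2/7 + (I + s)/(-51 + I + s) (R(I, s) = -2/7 + (s + I)/(I + ((-20 + s) - 31)) = -2/7 + (I + s)/(I + (-51 + s)) = -2/7 + (I + s)/(-51 + I + s))
(G - 186024)/(190472 + R(-488, -86)) = (1815816573 - 186024)/(190472 + (102 + 5*(-488) + 5*(-86))/(7*(-51 - 488 - 86))) = 1815630549/(190472 + (⅐)*(102 - 2440 - 430)/(-625)) = 1815630549/(190472 + (⅐)*(-1/625)*(-2768)) = 1815630549/(190472 + 2768/4375) = 1815630549/(833317768/4375) = 1815630549*(4375/833317768) = 7943383651875/833317768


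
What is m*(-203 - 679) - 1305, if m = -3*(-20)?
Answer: -54225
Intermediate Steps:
m = 60
m*(-203 - 679) - 1305 = 60*(-203 - 679) - 1305 = 60*(-882) - 1305 = -52920 - 1305 = -54225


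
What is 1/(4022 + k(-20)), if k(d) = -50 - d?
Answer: 1/3992 ≈ 0.00025050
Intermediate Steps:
1/(4022 + k(-20)) = 1/(4022 + (-50 - 1*(-20))) = 1/(4022 + (-50 + 20)) = 1/(4022 - 30) = 1/3992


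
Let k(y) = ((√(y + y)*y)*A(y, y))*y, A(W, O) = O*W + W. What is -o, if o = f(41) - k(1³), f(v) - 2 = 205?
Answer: -207 + 2*√2 ≈ -204.17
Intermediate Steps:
f(v) = 207 (f(v) = 2 + 205 = 207)
A(W, O) = W + O*W
k(y) = √2*y^(7/2)*(1 + y) (k(y) = ((√(y + y)*y)*(y*(1 + y)))*y = ((√(2*y)*y)*(y*(1 + y)))*y = (((√2*√y)*y)*(y*(1 + y)))*y = ((√2*y^(3/2))*(y*(1 + y)))*y = (√2*y^(5/2)*(1 + y))*y = √2*y^(7/2)*(1 + y))
o = 207 - 2*√2 (o = 207 - √2*(1³)^(7/2)*(1 + 1³) = 207 - √2*1^(7/2)*(1 + 1) = 207 - √2*2 = 207 - 2*√2 ≈ 204.17)
-o = -(207 - 2*√2) = -207 + 2*√2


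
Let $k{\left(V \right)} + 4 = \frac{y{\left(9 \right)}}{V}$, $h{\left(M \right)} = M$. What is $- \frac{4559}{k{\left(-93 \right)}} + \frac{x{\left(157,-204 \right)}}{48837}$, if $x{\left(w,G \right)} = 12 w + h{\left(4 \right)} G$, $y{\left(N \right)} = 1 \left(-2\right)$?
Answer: $\frac{6902216093}{6023230} \approx 1145.9$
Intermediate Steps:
$y{\left(N \right)} = -2$
$k{\left(V \right)} = -4 - \frac{2}{V}$
$x{\left(w,G \right)} = 4 G + 12 w$ ($x{\left(w,G \right)} = 12 w + 4 G = 4 G + 12 w$)
$- \frac{4559}{k{\left(-93 \right)}} + \frac{x{\left(157,-204 \right)}}{48837} = - \frac{4559}{-4 - \frac{2}{-93}} + \frac{4 \left(-204\right) + 12 \cdot 157}{48837} = - \frac{4559}{-4 - - \frac{2}{93}} + \left(-816 + 1884\right) \frac{1}{48837} = - \frac{4559}{-4 + \frac{2}{93}} + 1068 \cdot \frac{1}{48837} = - \frac{4559}{- \frac{370}{93}} + \frac{356}{16279} = \left(-4559\right) \left(- \frac{93}{370}\right) + \frac{356}{16279} = \frac{423987}{370} + \frac{356}{16279} = \frac{6902216093}{6023230}$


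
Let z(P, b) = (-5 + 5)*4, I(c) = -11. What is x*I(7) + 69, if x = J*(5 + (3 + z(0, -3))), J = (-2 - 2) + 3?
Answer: 157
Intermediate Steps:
z(P, b) = 0 (z(P, b) = 0*4 = 0)
J = -1 (J = -4 + 3 = -1)
x = -8 (x = -(5 + (3 + 0)) = -(5 + 3) = -1*8 = -8)
x*I(7) + 69 = -8*(-11) + 69 = 88 + 69 = 157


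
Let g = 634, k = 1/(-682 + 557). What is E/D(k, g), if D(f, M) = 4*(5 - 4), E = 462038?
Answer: 231019/2 ≈ 1.1551e+5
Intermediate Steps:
k = -1/125 (k = 1/(-125) = -1/125 ≈ -0.0080000)
D(f, M) = 4 (D(f, M) = 4*1 = 4)
E/D(k, g) = 462038/4 = 462038*(¼) = 231019/2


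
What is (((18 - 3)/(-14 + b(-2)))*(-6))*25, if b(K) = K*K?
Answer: 225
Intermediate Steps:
b(K) = K²
(((18 - 3)/(-14 + b(-2)))*(-6))*25 = (((18 - 3)/(-14 + (-2)²))*(-6))*25 = ((15/(-14 + 4))*(-6))*25 = ((15/(-10))*(-6))*25 = ((15*(-⅒))*(-6))*25 = -3/2*(-6)*25 = 9*25 = 225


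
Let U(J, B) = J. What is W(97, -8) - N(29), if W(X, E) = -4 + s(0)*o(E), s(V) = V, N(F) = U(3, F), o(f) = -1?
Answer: -7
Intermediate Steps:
N(F) = 3
W(X, E) = -4 (W(X, E) = -4 + 0*(-1) = -4 + 0 = -4)
W(97, -8) - N(29) = -4 - 1*3 = -4 - 3 = -7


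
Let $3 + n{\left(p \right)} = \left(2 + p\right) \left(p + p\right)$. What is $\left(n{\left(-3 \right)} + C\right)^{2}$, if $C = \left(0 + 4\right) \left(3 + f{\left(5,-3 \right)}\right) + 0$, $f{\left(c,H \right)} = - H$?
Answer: $729$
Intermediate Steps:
$n{\left(p \right)} = -3 + 2 p \left(2 + p\right)$ ($n{\left(p \right)} = -3 + \left(2 + p\right) \left(p + p\right) = -3 + \left(2 + p\right) 2 p = -3 + 2 p \left(2 + p\right)$)
$C = 24$ ($C = \left(0 + 4\right) \left(3 - -3\right) + 0 = 4 \left(3 + 3\right) + 0 = 4 \cdot 6 + 0 = 24 + 0 = 24$)
$\left(n{\left(-3 \right)} + C\right)^{2} = \left(\left(-3 + 2 \left(-3\right)^{2} + 4 \left(-3\right)\right) + 24\right)^{2} = \left(\left(-3 + 2 \cdot 9 - 12\right) + 24\right)^{2} = \left(\left(-3 + 18 - 12\right) + 24\right)^{2} = \left(3 + 24\right)^{2} = 27^{2} = 729$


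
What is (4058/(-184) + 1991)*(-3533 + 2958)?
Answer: -4528575/4 ≈ -1.1321e+6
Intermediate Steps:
(4058/(-184) + 1991)*(-3533 + 2958) = (4058*(-1/184) + 1991)*(-575) = (-2029/92 + 1991)*(-575) = (181143/92)*(-575) = -4528575/4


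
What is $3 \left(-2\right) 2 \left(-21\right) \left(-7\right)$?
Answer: $-1764$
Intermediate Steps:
$3 \left(-2\right) 2 \left(-21\right) \left(-7\right) = \left(-6\right) 2 \left(-21\right) \left(-7\right) = \left(-12\right) \left(-21\right) \left(-7\right) = 252 \left(-7\right) = -1764$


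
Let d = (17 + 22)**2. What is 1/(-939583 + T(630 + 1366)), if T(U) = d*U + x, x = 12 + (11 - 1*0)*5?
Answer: 1/2096400 ≈ 4.7701e-7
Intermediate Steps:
x = 67 (x = 12 + (11 + 0)*5 = 12 + 11*5 = 12 + 55 = 67)
d = 1521 (d = 39**2 = 1521)
T(U) = 67 + 1521*U (T(U) = 1521*U + 67 = 67 + 1521*U)
1/(-939583 + T(630 + 1366)) = 1/(-939583 + (67 + 1521*(630 + 1366))) = 1/(-939583 + (67 + 1521*1996)) = 1/(-939583 + (67 + 3035916)) = 1/(-939583 + 3035983) = 1/2096400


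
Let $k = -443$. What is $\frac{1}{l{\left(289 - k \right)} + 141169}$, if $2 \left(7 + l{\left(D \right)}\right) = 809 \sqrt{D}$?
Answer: $\frac{47054}{6602313407} - \frac{809 \sqrt{183}}{19806940221} \approx 6.5744 \cdot 10^{-6}$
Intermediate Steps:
$l{\left(D \right)} = -7 + \frac{809 \sqrt{D}}{2}$
$\frac{1}{l{\left(289 - k \right)} + 141169} = \frac{1}{\left(-7 + \frac{809 \sqrt{289 - -443}}{2}\right) + 141169} = \frac{1}{\left(-7 + \frac{809 \sqrt{289 + 443}}{2}\right) + 141169} = \frac{1}{\left(-7 + \frac{809 \sqrt{732}}{2}\right) + 141169} = \frac{1}{\left(-7 + \frac{809 \cdot 2 \sqrt{183}}{2}\right) + 141169} = \frac{1}{\left(-7 + 809 \sqrt{183}\right) + 141169} = \frac{1}{141162 + 809 \sqrt{183}}$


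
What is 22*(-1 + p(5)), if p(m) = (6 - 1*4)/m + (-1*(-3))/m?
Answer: 0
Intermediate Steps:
p(m) = 5/m (p(m) = (6 - 4)/m + 3/m = 2/m + 3/m = 5/m)
22*(-1 + p(5)) = 22*(-1 + 5/5) = 22*(-1 + 5*(1/5)) = 22*(-1 + 1) = 22*0 = 0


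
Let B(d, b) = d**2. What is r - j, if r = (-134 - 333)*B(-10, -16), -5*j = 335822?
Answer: 102322/5 ≈ 20464.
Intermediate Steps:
j = -335822/5 (j = -1/5*335822 = -335822/5 ≈ -67164.)
r = -46700 (r = (-134 - 333)*(-10)**2 = -467*100 = -46700)
r - j = -46700 - 1*(-335822/5) = -46700 + 335822/5 = 102322/5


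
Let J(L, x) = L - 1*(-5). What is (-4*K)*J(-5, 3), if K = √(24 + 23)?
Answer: 0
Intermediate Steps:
J(L, x) = 5 + L (J(L, x) = L + 5 = 5 + L)
K = √47 ≈ 6.8557
(-4*K)*J(-5, 3) = (-4*√47)*(5 - 5) = -4*√47*0 = 0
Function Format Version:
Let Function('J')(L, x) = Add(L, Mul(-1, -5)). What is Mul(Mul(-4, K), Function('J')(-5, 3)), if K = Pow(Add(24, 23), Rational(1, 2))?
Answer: 0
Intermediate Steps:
Function('J')(L, x) = Add(5, L) (Function('J')(L, x) = Add(L, 5) = Add(5, L))
K = Pow(47, Rational(1, 2)) ≈ 6.8557
Mul(Mul(-4, K), Function('J')(-5, 3)) = Mul(Mul(-4, Pow(47, Rational(1, 2))), Add(5, -5)) = Mul(Mul(-4, Pow(47, Rational(1, 2))), 0) = 0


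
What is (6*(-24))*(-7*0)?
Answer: 0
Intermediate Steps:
(6*(-24))*(-7*0) = -144*0 = 0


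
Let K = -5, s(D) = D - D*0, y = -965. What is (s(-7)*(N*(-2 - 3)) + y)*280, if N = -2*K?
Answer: -172200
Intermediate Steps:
s(D) = D (s(D) = D - 1*0 = D + 0 = D)
N = 10 (N = -2*(-5) = 10)
(s(-7)*(N*(-2 - 3)) + y)*280 = (-70*(-2 - 3) - 965)*280 = (-70*(-5) - 965)*280 = (-7*(-50) - 965)*280 = (350 - 965)*280 = -615*280 = -172200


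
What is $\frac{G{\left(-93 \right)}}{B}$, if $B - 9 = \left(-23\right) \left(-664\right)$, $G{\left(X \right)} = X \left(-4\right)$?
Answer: $\frac{372}{15281} \approx 0.024344$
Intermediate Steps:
$G{\left(X \right)} = - 4 X$
$B = 15281$ ($B = 9 - -15272 = 9 + 15272 = 15281$)
$\frac{G{\left(-93 \right)}}{B} = \frac{\left(-4\right) \left(-93\right)}{15281} = 372 \cdot \frac{1}{15281} = \frac{372}{15281}$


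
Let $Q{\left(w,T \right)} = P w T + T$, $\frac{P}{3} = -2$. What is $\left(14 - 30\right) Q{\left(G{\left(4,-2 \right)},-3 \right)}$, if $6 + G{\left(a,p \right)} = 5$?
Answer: $336$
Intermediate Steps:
$P = -6$ ($P = 3 \left(-2\right) = -6$)
$G{\left(a,p \right)} = -1$ ($G{\left(a,p \right)} = -6 + 5 = -1$)
$Q{\left(w,T \right)} = T - 6 T w$ ($Q{\left(w,T \right)} = - 6 w T + T = - 6 T w + T = T - 6 T w$)
$\left(14 - 30\right) Q{\left(G{\left(4,-2 \right)},-3 \right)} = \left(14 - 30\right) \left(- 3 \left(1 - -6\right)\right) = - 16 \left(- 3 \left(1 + 6\right)\right) = - 16 \left(\left(-3\right) 7\right) = \left(-16\right) \left(-21\right) = 336$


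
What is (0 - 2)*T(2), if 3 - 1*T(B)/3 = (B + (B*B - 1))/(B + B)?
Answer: -21/2 ≈ -10.500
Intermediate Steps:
T(B) = 9 - 3*(-1 + B + B²)/(2*B) (T(B) = 9 - 3*(B + (B*B - 1))/(B + B) = 9 - 3*(B + (B² - 1))/(2*B) = 9 - 3*(B + (-1 + B²))*1/(2*B) = 9 - 3*(-1 + B + B²)*1/(2*B) = 9 - 3*(-1 + B + B²)/(2*B))
(0 - 2)*T(2) = (0 - 2)*((3/2)*(1 - 1*2*(-5 + 2))/2) = -3*(1 - 1*2*(-3))/2 = -3*(1 + 6)/2 = -3*7/2 = -2*21/4 = -21/2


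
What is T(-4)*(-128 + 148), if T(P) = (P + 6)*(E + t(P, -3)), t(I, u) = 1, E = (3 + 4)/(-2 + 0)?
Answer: -100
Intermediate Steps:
E = -7/2 (E = 7/(-2) = 7*(-½) = -7/2 ≈ -3.5000)
T(P) = -15 - 5*P/2 (T(P) = (P + 6)*(-7/2 + 1) = (6 + P)*(-5/2) = -15 - 5*P/2)
T(-4)*(-128 + 148) = (-15 - 5/2*(-4))*(-128 + 148) = (-15 + 10)*20 = -5*20 = -100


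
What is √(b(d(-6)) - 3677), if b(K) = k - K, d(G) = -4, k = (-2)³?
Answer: 3*I*√409 ≈ 60.671*I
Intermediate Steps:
k = -8
b(K) = -8 - K
√(b(d(-6)) - 3677) = √((-8 - 1*(-4)) - 3677) = √((-8 + 4) - 3677) = √(-4 - 3677) = √(-3681) = 3*I*√409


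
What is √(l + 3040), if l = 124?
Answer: 2*√791 ≈ 56.249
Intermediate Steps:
√(l + 3040) = √(124 + 3040) = √3164 = 2*√791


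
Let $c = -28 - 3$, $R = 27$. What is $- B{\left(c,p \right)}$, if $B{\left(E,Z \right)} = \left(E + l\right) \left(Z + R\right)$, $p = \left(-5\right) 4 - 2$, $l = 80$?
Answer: $-245$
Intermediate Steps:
$p = -22$ ($p = -20 - 2 = -22$)
$c = -31$ ($c = -28 - 3 = -31$)
$B{\left(E,Z \right)} = \left(27 + Z\right) \left(80 + E\right)$ ($B{\left(E,Z \right)} = \left(E + 80\right) \left(Z + 27\right) = \left(80 + E\right) \left(27 + Z\right) = \left(27 + Z\right) \left(80 + E\right)$)
$- B{\left(c,p \right)} = - (2160 + 27 \left(-31\right) + 80 \left(-22\right) - -682) = - (2160 - 837 - 1760 + 682) = \left(-1\right) 245 = -245$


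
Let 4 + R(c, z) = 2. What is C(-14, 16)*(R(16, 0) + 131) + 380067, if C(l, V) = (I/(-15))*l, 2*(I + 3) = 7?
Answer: 1900636/5 ≈ 3.8013e+5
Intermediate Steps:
I = ½ (I = -3 + (½)*7 = -3 + 7/2 = ½ ≈ 0.50000)
R(c, z) = -2 (R(c, z) = -4 + 2 = -2)
C(l, V) = -l/30 (C(l, V) = ((½)/(-15))*l = ((½)*(-1/15))*l = -l/30)
C(-14, 16)*(R(16, 0) + 131) + 380067 = (-1/30*(-14))*(-2 + 131) + 380067 = (7/15)*129 + 380067 = 301/5 + 380067 = 1900636/5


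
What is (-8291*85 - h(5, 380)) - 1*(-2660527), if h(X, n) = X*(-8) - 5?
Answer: 1955837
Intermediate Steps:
h(X, n) = -5 - 8*X (h(X, n) = -8*X - 5 = -5 - 8*X)
(-8291*85 - h(5, 380)) - 1*(-2660527) = (-8291*85 - (-5 - 8*5)) - 1*(-2660527) = (-704735 - (-5 - 40)) + 2660527 = (-704735 - 1*(-45)) + 2660527 = (-704735 + 45) + 2660527 = -704690 + 2660527 = 1955837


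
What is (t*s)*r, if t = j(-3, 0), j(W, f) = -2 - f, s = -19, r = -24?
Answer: -912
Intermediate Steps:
t = -2 (t = -2 - 1*0 = -2 + 0 = -2)
(t*s)*r = -2*(-19)*(-24) = 38*(-24) = -912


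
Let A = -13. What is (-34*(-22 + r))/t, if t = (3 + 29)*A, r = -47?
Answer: -1173/208 ≈ -5.6394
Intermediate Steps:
t = -416 (t = (3 + 29)*(-13) = 32*(-13) = -416)
(-34*(-22 + r))/t = -34*(-22 - 47)/(-416) = -34*(-69)*(-1/416) = 2346*(-1/416) = -1173/208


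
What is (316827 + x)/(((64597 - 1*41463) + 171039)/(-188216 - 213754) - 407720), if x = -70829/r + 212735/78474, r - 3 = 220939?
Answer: -184010213220103931150/236798527260902187757 ≈ -0.77707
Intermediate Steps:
r = 220942 (r = 3 + 220939 = 220942)
x = 10360965356/4334550627 (x = -70829/220942 + 212735/78474 = 10360965356/4334550627 ≈ 2.3903)
(316827 + x)/(((64597 - 1*41463) + 171039)/(-188216 - 213754) - 407720) = (316827 + 10360965356/4334550627)/(((64597 - 1*41463) + 171039)/(-188216 - 213754) - 407720) = 1373313032465885/(4334550627*(((64597 - 41463) + 171039)/(-401970) - 407720)) = 1373313032465885/(4334550627*((23134 + 171039)*(-1/401970) - 407720)) = 1373313032465885/(4334550627*(194173*(-1/401970) - 407720)) = 1373313032465885/(4334550627*(-194173/401970 - 407720)) = 1373313032465885/(4334550627*(-163891402573/401970)) = (1373313032465885/4334550627)*(-401970/163891402573) = -184010213220103931150/236798527260902187757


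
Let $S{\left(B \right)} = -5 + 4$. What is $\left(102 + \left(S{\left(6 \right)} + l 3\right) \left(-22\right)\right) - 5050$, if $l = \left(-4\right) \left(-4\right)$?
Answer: $-5982$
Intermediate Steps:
$S{\left(B \right)} = -1$
$l = 16$
$\left(102 + \left(S{\left(6 \right)} + l 3\right) \left(-22\right)\right) - 5050 = \left(102 + \left(-1 + 16 \cdot 3\right) \left(-22\right)\right) - 5050 = \left(102 + \left(-1 + 48\right) \left(-22\right)\right) - 5050 = \left(102 + 47 \left(-22\right)\right) - 5050 = \left(102 - 1034\right) - 5050 = -932 - 5050 = -5982$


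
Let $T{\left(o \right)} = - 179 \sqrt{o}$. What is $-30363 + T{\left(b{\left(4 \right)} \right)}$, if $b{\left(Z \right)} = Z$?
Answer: $-30721$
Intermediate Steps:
$-30363 + T{\left(b{\left(4 \right)} \right)} = -30363 - 179 \sqrt{4} = -30363 - 358 = -30721$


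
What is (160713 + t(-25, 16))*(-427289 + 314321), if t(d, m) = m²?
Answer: -18184345992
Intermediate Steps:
(160713 + t(-25, 16))*(-427289 + 314321) = (160713 + 16²)*(-427289 + 314321) = (160713 + 256)*(-112968) = 160969*(-112968) = -18184345992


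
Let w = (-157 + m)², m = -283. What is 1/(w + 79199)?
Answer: 1/272799 ≈ 3.6657e-6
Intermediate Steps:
w = 193600 (w = (-157 - 283)² = (-440)² = 193600)
1/(w + 79199) = 1/(193600 + 79199) = 1/272799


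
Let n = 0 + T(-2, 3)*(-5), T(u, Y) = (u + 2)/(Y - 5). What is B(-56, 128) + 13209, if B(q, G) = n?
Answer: 13209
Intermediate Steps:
T(u, Y) = (2 + u)/(-5 + Y)
n = 0 (n = 0 + ((2 - 2)/(-5 + 3))*(-5) = 0 + (0/(-2))*(-5) = 0 - 1/2*0*(-5) = 0 + 0*(-5) = 0 + 0 = 0)
B(q, G) = 0
B(-56, 128) + 13209 = 0 + 13209 = 13209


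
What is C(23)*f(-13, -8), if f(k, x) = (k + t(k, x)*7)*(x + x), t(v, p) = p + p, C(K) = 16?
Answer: 32000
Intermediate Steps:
t(v, p) = 2*p
f(k, x) = 2*x*(k + 14*x) (f(k, x) = (k + (2*x)*7)*(x + x) = (k + 14*x)*(2*x) = 2*x*(k + 14*x))
C(23)*f(-13, -8) = 16*(2*(-8)*(-13 + 14*(-8))) = 16*(2*(-8)*(-13 - 112)) = 16*(2*(-8)*(-125)) = 16*2000 = 32000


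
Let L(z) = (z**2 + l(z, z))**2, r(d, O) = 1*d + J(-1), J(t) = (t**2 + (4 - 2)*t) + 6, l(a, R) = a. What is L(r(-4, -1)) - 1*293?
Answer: -289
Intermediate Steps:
J(t) = 6 + t**2 + 2*t (J(t) = (t**2 + 2*t) + 6 = 6 + t**2 + 2*t)
r(d, O) = 5 + d (r(d, O) = 1*d + (6 + (-1)**2 + 2*(-1)) = d + (6 + 1 - 2) = d + 5 = 5 + d)
L(z) = (z + z**2)**2 (L(z) = (z**2 + z)**2 = (z + z**2)**2)
L(r(-4, -1)) - 1*293 = (5 - 4)**2*(1 + (5 - 4))**2 - 1*293 = 1**2*(1 + 1)**2 - 293 = 1*2**2 - 293 = 1*4 - 293 = 4 - 293 = -289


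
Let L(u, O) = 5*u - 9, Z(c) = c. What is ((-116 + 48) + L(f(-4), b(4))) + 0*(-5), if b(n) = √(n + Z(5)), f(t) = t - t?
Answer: -77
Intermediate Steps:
f(t) = 0
b(n) = √(5 + n) (b(n) = √(n + 5) = √(5 + n))
L(u, O) = -9 + 5*u
((-116 + 48) + L(f(-4), b(4))) + 0*(-5) = ((-116 + 48) + (-9 + 5*0)) + 0*(-5) = (-68 + (-9 + 0)) + 0 = (-68 - 9) + 0 = -77 + 0 = -77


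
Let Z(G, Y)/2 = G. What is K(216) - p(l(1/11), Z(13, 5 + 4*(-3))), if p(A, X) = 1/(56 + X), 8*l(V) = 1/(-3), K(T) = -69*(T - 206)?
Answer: -56581/82 ≈ -690.01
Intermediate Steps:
K(T) = 14214 - 69*T (K(T) = -69*(-206 + T) = 14214 - 69*T)
l(V) = -1/24 (l(V) = (⅛)/(-3) = (⅛)*(-⅓) = -1/24)
Z(G, Y) = 2*G
K(216) - p(l(1/11), Z(13, 5 + 4*(-3))) = (14214 - 69*216) - 1/(56 + 2*13) = (14214 - 14904) - 1/(56 + 26) = -690 - 1/82 = -56581/82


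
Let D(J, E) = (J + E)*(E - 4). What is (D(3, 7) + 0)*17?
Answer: 510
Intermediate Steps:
D(J, E) = (-4 + E)*(E + J) (D(J, E) = (E + J)*(-4 + E) = (-4 + E)*(E + J))
(D(3, 7) + 0)*17 = ((7² - 4*7 - 4*3 + 7*3) + 0)*17 = ((49 - 28 - 12 + 21) + 0)*17 = (30 + 0)*17 = 30*17 = 510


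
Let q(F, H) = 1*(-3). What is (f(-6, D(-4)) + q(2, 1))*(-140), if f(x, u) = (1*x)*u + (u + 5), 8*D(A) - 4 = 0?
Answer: 70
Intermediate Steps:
D(A) = ½ (D(A) = ½ + (⅛)*0 = ½ + 0 = ½)
f(x, u) = 5 + u + u*x (f(x, u) = x*u + (5 + u) = u*x + (5 + u) = 5 + u + u*x)
q(F, H) = -3
(f(-6, D(-4)) + q(2, 1))*(-140) = ((5 + ½ + (½)*(-6)) - 3)*(-140) = ((5 + ½ - 3) - 3)*(-140) = (5/2 - 3)*(-140) = -½*(-140) = 70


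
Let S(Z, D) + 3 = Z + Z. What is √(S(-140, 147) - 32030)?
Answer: I*√32313 ≈ 179.76*I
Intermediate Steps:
S(Z, D) = -3 + 2*Z (S(Z, D) = -3 + (Z + Z) = -3 + 2*Z)
√(S(-140, 147) - 32030) = √((-3 + 2*(-140)) - 32030) = √((-3 - 280) - 32030) = √(-283 - 32030) = √(-32313) = I*√32313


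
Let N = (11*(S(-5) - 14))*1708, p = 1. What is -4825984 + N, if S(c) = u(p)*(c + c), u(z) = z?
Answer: -5276896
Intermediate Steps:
S(c) = 2*c (S(c) = 1*(c + c) = 1*(2*c) = 2*c)
N = -450912 (N = (11*(2*(-5) - 14))*1708 = (11*(-10 - 14))*1708 = (11*(-24))*1708 = -264*1708 = -450912)
-4825984 + N = -4825984 - 450912 = -5276896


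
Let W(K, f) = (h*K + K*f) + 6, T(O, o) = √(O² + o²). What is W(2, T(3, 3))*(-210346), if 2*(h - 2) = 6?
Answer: -3365536 - 1262076*√2 ≈ -5.1504e+6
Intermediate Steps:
h = 5 (h = 2 + (½)*6 = 2 + 3 = 5)
W(K, f) = 6 + 5*K + K*f (W(K, f) = (5*K + K*f) + 6 = 6 + 5*K + K*f)
W(2, T(3, 3))*(-210346) = (6 + 5*2 + 2*√(3² + 3²))*(-210346) = (6 + 10 + 2*√(9 + 9))*(-210346) = (6 + 10 + 2*√18)*(-210346) = (6 + 10 + 2*(3*√2))*(-210346) = (6 + 10 + 6*√2)*(-210346) = (16 + 6*√2)*(-210346) = -3365536 - 1262076*√2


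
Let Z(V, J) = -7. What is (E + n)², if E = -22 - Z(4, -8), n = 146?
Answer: 17161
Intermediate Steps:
E = -15 (E = -22 - 1*(-7) = -22 + 7 = -15)
(E + n)² = (-15 + 146)² = 131² = 17161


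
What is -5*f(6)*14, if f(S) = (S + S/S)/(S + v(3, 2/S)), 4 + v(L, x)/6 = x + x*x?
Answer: 735/23 ≈ 31.957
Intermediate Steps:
v(L, x) = -24 + 6*x + 6*x² (v(L, x) = -24 + 6*(x + x*x) = -24 + 6*(x + x²) = -24 + (6*x + 6*x²) = -24 + 6*x + 6*x²)
f(S) = (1 + S)/(-24 + S + 12/S + 24/S²) (f(S) = (S + S/S)/(S + (-24 + 6*(2/S) + 6*(2/S)²)) = (S + 1)/(S + (-24 + 12/S + 6*(4/S²))) = (1 + S)/(S + (-24 + 12/S + 24/S²)) = (1 + S)/(-24 + S + 12/S + 24/S²))
-5*f(6)*14 = -5*6²*(1 + 6)/(24 + 6³ - 24*6² + 12*6)*14 = -180*7/(24 + 216 - 24*36 + 72)*14 = -180*7/(24 + 216 - 864 + 72)*14 = -180*7/(-552)*14 = -180*(-1)*7/552*14 = -5*(-21/46)*14 = (105/46)*14 = 735/23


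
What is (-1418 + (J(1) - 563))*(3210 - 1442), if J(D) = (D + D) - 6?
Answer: -3509480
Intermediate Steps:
J(D) = -6 + 2*D (J(D) = 2*D - 6 = -6 + 2*D)
(-1418 + (J(1) - 563))*(3210 - 1442) = (-1418 + ((-6 + 2*1) - 563))*(3210 - 1442) = (-1418 + ((-6 + 2) - 563))*1768 = (-1418 + (-4 - 563))*1768 = (-1418 - 567)*1768 = -1985*1768 = -3509480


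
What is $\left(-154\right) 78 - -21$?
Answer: $-11991$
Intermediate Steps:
$\left(-154\right) 78 - -21 = -12012 + \left(-8 + 29\right) = -12012 + 21 = -11991$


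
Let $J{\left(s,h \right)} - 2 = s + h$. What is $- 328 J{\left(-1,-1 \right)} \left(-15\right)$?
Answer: $0$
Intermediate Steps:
$J{\left(s,h \right)} = 2 + h + s$ ($J{\left(s,h \right)} = 2 + \left(s + h\right) = 2 + \left(h + s\right) = 2 + h + s$)
$- 328 J{\left(-1,-1 \right)} \left(-15\right) = - 328 \left(2 - 1 - 1\right) \left(-15\right) = - 328 \cdot 0 \left(-15\right) = \left(-328\right) 0 = 0$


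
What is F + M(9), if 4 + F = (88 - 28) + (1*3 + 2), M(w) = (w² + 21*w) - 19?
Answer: 312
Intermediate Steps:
M(w) = -19 + w² + 21*w
F = 61 (F = -4 + ((88 - 28) + (1*3 + 2)) = -4 + (60 + (3 + 2)) = -4 + (60 + 5) = -4 + 65 = 61)
F + M(9) = 61 + (-19 + 9² + 21*9) = 61 + (-19 + 81 + 189) = 61 + 251 = 312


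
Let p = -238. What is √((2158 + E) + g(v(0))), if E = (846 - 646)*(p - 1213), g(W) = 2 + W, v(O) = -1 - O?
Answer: I*√288041 ≈ 536.69*I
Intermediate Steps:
E = -290200 (E = (846 - 646)*(-238 - 1213) = 200*(-1451) = -290200)
√((2158 + E) + g(v(0))) = √((2158 - 290200) + (2 + (-1 - 1*0))) = √(-288042 + (2 + (-1 + 0))) = √(-288042 + (2 - 1)) = √(-288042 + 1) = √(-288041) = I*√288041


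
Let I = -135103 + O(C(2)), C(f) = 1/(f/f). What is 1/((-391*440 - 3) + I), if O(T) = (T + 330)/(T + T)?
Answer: -2/613961 ≈ -3.2575e-6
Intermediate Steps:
C(f) = 1 (C(f) = 1/1 = 1)
O(T) = (330 + T)/(2*T) (O(T) = (330 + T)/((2*T)) = (330 + T)*(1/(2*T)) = (330 + T)/(2*T))
I = -269875/2 (I = -135103 + (½)*(330 + 1)/1 = -135103 + (½)*1*331 = -135103 + 331/2 = -269875/2 ≈ -1.3494e+5)
1/((-391*440 - 3) + I) = 1/((-391*440 - 3) - 269875/2) = 1/((-172040 - 3) - 269875/2) = 1/(-172043 - 269875/2) = 1/(-613961/2) = -2/613961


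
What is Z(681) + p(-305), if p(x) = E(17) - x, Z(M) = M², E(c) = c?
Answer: 464083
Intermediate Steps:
p(x) = 17 - x
Z(681) + p(-305) = 681² + (17 - 1*(-305)) = 463761 + (17 + 305) = 463761 + 322 = 464083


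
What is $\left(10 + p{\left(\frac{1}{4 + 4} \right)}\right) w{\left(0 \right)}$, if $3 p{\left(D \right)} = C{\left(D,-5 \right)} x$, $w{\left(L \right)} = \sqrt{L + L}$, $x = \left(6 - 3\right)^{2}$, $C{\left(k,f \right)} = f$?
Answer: $0$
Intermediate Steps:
$x = 9$ ($x = 3^{2} = 9$)
$w{\left(L \right)} = \sqrt{2} \sqrt{L}$ ($w{\left(L \right)} = \sqrt{2 L} = \sqrt{2} \sqrt{L}$)
$p{\left(D \right)} = -15$ ($p{\left(D \right)} = \frac{\left(-5\right) 9}{3} = \frac{1}{3} \left(-45\right) = -15$)
$\left(10 + p{\left(\frac{1}{4 + 4} \right)}\right) w{\left(0 \right)} = \left(10 - 15\right) \sqrt{2} \sqrt{0} = - 5 \sqrt{2} \cdot 0 = \left(-5\right) 0 = 0$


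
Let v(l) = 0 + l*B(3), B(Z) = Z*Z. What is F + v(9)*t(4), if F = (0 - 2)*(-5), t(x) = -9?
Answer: -719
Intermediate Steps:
B(Z) = Z²
F = 10 (F = -2*(-5) = 10)
v(l) = 9*l (v(l) = 0 + l*3² = 0 + l*9 = 0 + 9*l = 9*l)
F + v(9)*t(4) = 10 + (9*9)*(-9) = 10 + 81*(-9) = 10 - 729 = -719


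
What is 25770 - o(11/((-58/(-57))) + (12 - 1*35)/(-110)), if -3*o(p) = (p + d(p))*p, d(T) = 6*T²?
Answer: 346772066272826/12173159625 ≈ 28487.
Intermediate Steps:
o(p) = -p*(p + 6*p²)/3 (o(p) = -(p + 6*p²)*p/3 = -p*(p + 6*p²)/3)
25770 - o(11/((-58/(-57))) + (12 - 1*35)/(-110)) = 25770 - (-1)*(11/((-58/(-57))) + (12 - 1*35)/(-110))²*(1 + 6*(11/((-58/(-57))) + (12 - 1*35)/(-110)))/3 = 25770 - (-1)*(11/((-58*(-1/57))) + (12 - 35)*(-1/110))²*(1 + 6*(11/((-58*(-1/57))) + (12 - 35)*(-1/110)))/3 = 25770 - (-1)*(11/(58/57) - 23*(-1/110))²*(1 + 6*(11/(58/57) - 23*(-1/110)))/3 = 25770 - (-1)*(11*(57/58) + 23/110)²*(1 + 6*(11*(57/58) + 23/110))/3 = 25770 - (-1)*(627/58 + 23/110)²*(1 + 6*(627/58 + 23/110))/3 = 25770 - (-1)*(17576/1595)²*(1 + 6*(17576/1595))/3 = 25770 - (-1)*308915776*(1 + 105456/1595)/(3*2544025) = 25770 - (-1)*308915776*107051/(3*2544025*1595) = 25770 - 1*(-33069742736576/12173159625) = 25770 + 33069742736576/12173159625 = 346772066272826/12173159625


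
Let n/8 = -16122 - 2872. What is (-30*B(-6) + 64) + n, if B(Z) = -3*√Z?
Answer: -151888 + 90*I*√6 ≈ -1.5189e+5 + 220.45*I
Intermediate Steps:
n = -151952 (n = 8*(-16122 - 2872) = 8*(-18994) = -151952)
(-30*B(-6) + 64) + n = (-(-90)*√(-6) + 64) - 151952 = (-(-90)*I*√6 + 64) - 151952 = (90*I*√6 + 64) - 151952 = (64 + 90*I*√6) - 151952 = -151888 + 90*I*√6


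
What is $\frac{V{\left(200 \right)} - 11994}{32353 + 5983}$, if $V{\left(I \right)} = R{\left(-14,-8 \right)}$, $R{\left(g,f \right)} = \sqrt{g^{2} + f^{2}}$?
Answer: $- \frac{5997}{19168} + \frac{\sqrt{65}}{19168} \approx -0.31244$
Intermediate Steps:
$R{\left(g,f \right)} = \sqrt{f^{2} + g^{2}}$
$V{\left(I \right)} = 2 \sqrt{65}$ ($V{\left(I \right)} = \sqrt{\left(-8\right)^{2} + \left(-14\right)^{2}} = \sqrt{64 + 196} = \sqrt{260} = 2 \sqrt{65}$)
$\frac{V{\left(200 \right)} - 11994}{32353 + 5983} = \frac{2 \sqrt{65} - 11994}{32353 + 5983} = \frac{-11994 + 2 \sqrt{65}}{38336} = \left(-11994 + 2 \sqrt{65}\right) \frac{1}{38336} = - \frac{5997}{19168} + \frac{\sqrt{65}}{19168}$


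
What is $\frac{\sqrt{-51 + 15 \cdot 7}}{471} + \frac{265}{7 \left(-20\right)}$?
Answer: $- \frac{53}{28} + \frac{\sqrt{6}}{157} \approx -1.8773$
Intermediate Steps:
$\frac{\sqrt{-51 + 15 \cdot 7}}{471} + \frac{265}{7 \left(-20\right)} = \sqrt{-51 + 105} \cdot \frac{1}{471} + \frac{265}{-140} = \sqrt{54} \cdot \frac{1}{471} + 265 \left(- \frac{1}{140}\right) = 3 \sqrt{6} \cdot \frac{1}{471} - \frac{53}{28} = \frac{\sqrt{6}}{157} - \frac{53}{28} = - \frac{53}{28} + \frac{\sqrt{6}}{157}$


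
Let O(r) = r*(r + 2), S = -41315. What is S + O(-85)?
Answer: -34260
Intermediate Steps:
O(r) = r*(2 + r)
S + O(-85) = -41315 - 85*(2 - 85) = -41315 - 85*(-83) = -41315 + 7055 = -34260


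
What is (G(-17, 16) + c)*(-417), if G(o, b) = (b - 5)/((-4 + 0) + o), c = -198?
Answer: 579491/7 ≈ 82784.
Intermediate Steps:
G(o, b) = (-5 + b)/(-4 + o)
(G(-17, 16) + c)*(-417) = ((-5 + 16)/(-4 - 17) - 198)*(-417) = (11/(-21) - 198)*(-417) = (-1/21*11 - 198)*(-417) = (-11/21 - 198)*(-417) = -4169/21*(-417) = 579491/7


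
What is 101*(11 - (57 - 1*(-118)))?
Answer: -16564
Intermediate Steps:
101*(11 - (57 - 1*(-118))) = 101*(11 - (57 + 118)) = 101*(11 - 1*175) = 101*(11 - 175) = 101*(-164) = -16564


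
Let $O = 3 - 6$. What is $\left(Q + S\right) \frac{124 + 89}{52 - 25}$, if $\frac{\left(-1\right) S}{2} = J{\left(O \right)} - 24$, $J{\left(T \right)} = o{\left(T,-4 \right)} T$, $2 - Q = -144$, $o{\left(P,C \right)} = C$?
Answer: $\frac{12070}{9} \approx 1341.1$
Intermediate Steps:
$O = -3$
$Q = 146$ ($Q = 2 - -144 = 2 + 144 = 146$)
$J{\left(T \right)} = - 4 T$
$S = 24$ ($S = - 2 \left(\left(-4\right) \left(-3\right) - 24\right) = - 2 \left(12 - 24\right) = \left(-2\right) \left(-12\right) = 24$)
$\left(Q + S\right) \frac{124 + 89}{52 - 25} = \left(146 + 24\right) \frac{124 + 89}{52 - 25} = 170 \cdot \frac{213}{27} = 170 \cdot 213 \cdot \frac{1}{27} = 170 \cdot \frac{71}{9} = \frac{12070}{9}$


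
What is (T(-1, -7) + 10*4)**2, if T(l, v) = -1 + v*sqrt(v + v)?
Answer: 835 - 546*I*sqrt(14) ≈ 835.0 - 2042.9*I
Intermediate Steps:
T(l, v) = -1 + sqrt(2)*v**(3/2) (T(l, v) = -1 + v*sqrt(2*v) = -1 + v*(sqrt(2)*sqrt(v)) = -1 + sqrt(2)*v**(3/2))
(T(-1, -7) + 10*4)**2 = ((-1 + sqrt(2)*(-7)**(3/2)) + 10*4)**2 = ((-1 + sqrt(2)*(-7*I*sqrt(7))) + 40)**2 = ((-1 - 7*I*sqrt(14)) + 40)**2 = (39 - 7*I*sqrt(14))**2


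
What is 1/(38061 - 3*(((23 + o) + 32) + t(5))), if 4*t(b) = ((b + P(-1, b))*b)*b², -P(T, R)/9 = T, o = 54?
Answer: 2/72843 ≈ 2.7456e-5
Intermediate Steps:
P(T, R) = -9*T
t(b) = b³*(9 + b)/4 (t(b) = (((b - 9*(-1))*b)*b²)/4 = (((b + 9)*b)*b²)/4 = (((9 + b)*b)*b²)/4 = ((b*(9 + b))*b²)/4 = (b³*(9 + b))/4 = b³*(9 + b)/4)
1/(38061 - 3*(((23 + o) + 32) + t(5))) = 1/(38061 - 3*(((23 + 54) + 32) + (¼)*5³*(9 + 5))) = 1/(38061 - 3*((77 + 32) + (¼)*125*14)) = 1/(38061 - 3*(109 + 875/2)) = 1/(38061 - 3*1093/2) = 1/(38061 - 3279/2) = 1/(72843/2) = 2/72843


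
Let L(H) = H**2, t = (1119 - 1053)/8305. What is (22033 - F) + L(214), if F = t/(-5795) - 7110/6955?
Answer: 412809308484571/6085937975 ≈ 67830.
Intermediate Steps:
t = 6/755 (t = 66*(1/8305) = 6/755 ≈ 0.0079470)
F = -6221578296/6085937975 (F = (6/755)/(-5795) - 7110/6955 = (6/755)*(-1/5795) - 7110*1/6955 = -6/4375225 - 1422/1391 = -6221578296/6085937975 ≈ -1.0223)
(22033 - F) + L(214) = (22033 - 1*(-6221578296/6085937975)) + 214**2 = (22033 + 6221578296/6085937975) + 45796 = 134097692981471/6085937975 + 45796 = 412809308484571/6085937975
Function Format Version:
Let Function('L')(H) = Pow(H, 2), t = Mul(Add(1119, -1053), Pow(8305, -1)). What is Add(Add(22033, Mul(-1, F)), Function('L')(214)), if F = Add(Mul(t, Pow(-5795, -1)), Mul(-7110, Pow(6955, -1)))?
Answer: Rational(412809308484571, 6085937975) ≈ 67830.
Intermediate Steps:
t = Rational(6, 755) (t = Mul(66, Rational(1, 8305)) = Rational(6, 755) ≈ 0.0079470)
F = Rational(-6221578296, 6085937975) (F = Add(Mul(Rational(6, 755), Pow(-5795, -1)), Mul(-7110, Pow(6955, -1))) = Add(Mul(Rational(6, 755), Rational(-1, 5795)), Mul(-7110, Rational(1, 6955))) = Add(Rational(-6, 4375225), Rational(-1422, 1391)) = Rational(-6221578296, 6085937975) ≈ -1.0223)
Add(Add(22033, Mul(-1, F)), Function('L')(214)) = Add(Add(22033, Mul(-1, Rational(-6221578296, 6085937975))), Pow(214, 2)) = Add(Add(22033, Rational(6221578296, 6085937975)), 45796) = Add(Rational(134097692981471, 6085937975), 45796) = Rational(412809308484571, 6085937975)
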